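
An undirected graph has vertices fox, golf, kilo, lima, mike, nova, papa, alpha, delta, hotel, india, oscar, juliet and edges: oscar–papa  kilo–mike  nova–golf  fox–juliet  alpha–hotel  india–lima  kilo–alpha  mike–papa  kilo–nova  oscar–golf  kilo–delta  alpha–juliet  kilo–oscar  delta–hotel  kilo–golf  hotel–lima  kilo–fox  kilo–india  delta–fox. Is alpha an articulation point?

Deleting alpha leaves 1 component (was 1) (its neighbors kilo, hotel, juliet remain connected to each other), so alpha is not a cut vertex.

No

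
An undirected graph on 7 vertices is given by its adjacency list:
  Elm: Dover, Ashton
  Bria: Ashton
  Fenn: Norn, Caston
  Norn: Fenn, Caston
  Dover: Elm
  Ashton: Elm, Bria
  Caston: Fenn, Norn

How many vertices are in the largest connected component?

Starting from Fenn we can reach Fenn, Norn, Caston. That is one component of size 3.
Starting from Elm we can reach Elm, Bria, Dover, Ashton. That is one component of size 4.
The largest has 4 vertices.

4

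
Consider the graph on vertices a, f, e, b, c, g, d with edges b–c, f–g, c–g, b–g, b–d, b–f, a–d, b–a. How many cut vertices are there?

1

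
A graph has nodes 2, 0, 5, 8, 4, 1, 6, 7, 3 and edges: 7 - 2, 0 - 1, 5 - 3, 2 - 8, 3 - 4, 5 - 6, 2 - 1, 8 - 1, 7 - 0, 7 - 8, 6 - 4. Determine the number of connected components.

2

Starting from 3 we can reach 3, 4, 5, 6. That is one component of size 4.
Starting from 0 we can reach 0, 1, 2, 7, 8. That is one component of size 5.
Total: 2 components.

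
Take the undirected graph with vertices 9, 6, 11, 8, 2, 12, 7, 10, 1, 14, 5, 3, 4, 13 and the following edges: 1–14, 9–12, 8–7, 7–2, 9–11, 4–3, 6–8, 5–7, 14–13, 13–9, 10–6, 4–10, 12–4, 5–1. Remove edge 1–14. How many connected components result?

1

1 and 14 are still connected via 1-5-7-8-6-10-4-12-9-13-14, so the component count stays at 1.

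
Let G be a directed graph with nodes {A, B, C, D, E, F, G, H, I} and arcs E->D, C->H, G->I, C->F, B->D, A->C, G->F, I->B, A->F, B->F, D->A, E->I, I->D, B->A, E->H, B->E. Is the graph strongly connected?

No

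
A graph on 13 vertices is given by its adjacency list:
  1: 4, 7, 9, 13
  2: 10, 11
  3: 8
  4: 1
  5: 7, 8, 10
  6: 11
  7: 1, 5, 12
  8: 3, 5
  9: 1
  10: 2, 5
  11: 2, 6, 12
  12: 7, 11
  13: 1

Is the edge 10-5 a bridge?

No

After removing 10-5, the path 10-2-11-12-7-5 still connects them, so the edge is not a bridge.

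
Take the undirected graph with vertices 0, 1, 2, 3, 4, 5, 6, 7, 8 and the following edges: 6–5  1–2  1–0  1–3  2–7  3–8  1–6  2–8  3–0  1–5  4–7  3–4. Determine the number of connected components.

Starting from 0 we can reach 0, 1, 2, 3, 4, 5, 6, 7, 8. That is one component of size 9.
Total: 1 component.

1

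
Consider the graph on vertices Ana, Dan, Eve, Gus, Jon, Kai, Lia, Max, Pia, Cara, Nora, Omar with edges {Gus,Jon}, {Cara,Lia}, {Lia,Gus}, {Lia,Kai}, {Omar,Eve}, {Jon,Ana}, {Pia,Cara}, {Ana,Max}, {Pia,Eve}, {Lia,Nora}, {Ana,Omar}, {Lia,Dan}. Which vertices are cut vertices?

Removing Ana increases the component count from 1 to 2, so Ana is a cut vertex.
Removing Lia increases the component count from 1 to 4, so Lia is a cut vertex.
By contrast removing Kai leaves 1 component; it is not a cut vertex. No other vertex is a cut vertex either.

Ana, Lia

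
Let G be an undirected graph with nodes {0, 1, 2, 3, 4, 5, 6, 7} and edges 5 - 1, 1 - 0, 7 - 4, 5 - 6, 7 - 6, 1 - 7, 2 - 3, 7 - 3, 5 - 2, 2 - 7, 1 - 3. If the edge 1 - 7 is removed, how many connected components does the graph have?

1 and 7 are still connected via 1-3-7, so the component count stays at 1.

1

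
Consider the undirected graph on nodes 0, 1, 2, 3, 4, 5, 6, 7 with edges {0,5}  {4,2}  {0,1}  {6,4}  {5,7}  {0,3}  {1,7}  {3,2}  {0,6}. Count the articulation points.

Removing 0 increases the component count from 1 to 2, so 0 is a cut vertex.
By contrast removing 2 leaves 1 component; it is not a cut vertex. No other vertex is a cut vertex either.

1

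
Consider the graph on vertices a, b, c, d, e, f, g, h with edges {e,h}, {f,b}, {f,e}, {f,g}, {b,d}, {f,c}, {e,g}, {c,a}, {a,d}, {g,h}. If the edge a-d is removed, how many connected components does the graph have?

1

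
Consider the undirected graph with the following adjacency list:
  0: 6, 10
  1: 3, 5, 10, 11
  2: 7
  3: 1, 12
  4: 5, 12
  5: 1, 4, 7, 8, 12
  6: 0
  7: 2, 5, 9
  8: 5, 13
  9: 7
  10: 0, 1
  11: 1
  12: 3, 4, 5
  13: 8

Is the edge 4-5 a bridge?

After removing 4-5, the path 4-12-5 still connects them, so the edge is not a bridge.

No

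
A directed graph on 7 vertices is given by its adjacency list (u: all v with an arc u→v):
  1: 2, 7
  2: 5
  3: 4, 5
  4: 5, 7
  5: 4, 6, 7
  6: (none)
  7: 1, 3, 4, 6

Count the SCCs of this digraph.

{1, 2, 3, 4, 5, 7} are all mutually reachable — one SCC of size 6.
{6} is an SCC by itself.
That gives 2 strongly connected components.

2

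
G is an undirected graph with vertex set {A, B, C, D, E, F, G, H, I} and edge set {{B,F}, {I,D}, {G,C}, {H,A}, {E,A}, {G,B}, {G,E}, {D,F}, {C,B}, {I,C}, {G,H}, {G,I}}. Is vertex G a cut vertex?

Deleting G raises the number of components from 1 to 2, so G is a cut vertex.

Yes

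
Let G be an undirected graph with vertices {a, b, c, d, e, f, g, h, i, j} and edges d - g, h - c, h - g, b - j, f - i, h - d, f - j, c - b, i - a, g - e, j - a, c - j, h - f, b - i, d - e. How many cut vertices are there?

1

Removing h increases the component count from 1 to 2, so h is a cut vertex.
By contrast removing f leaves 1 component; it is not a cut vertex. No other vertex is a cut vertex either.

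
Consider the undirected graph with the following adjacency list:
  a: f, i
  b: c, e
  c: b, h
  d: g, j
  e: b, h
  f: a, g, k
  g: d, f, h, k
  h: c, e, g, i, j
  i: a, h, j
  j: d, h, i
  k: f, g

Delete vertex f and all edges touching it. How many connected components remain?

With f gone, the remaining components are: {a, b, c, d, e, g, h, i, j, k}.
That is 1 component.

1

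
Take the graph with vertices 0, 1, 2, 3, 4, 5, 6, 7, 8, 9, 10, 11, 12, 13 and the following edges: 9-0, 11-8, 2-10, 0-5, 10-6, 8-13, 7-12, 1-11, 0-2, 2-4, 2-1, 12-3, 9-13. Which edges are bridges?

0-5, 10-2, 10-6, 12-3, 12-7, 2-4

The edges on the cycle 9-0-2-1-11-8-13-9 are not bridges since each lies on that cycle.
But removing 7-12 disconnects 7 from 12; removing 6-10 disconnects 6 from 10; removing 5-0 disconnects 5 from 0; removing 12-3 disconnects 12 from 3 — these are bridges.
In total 6 edges are bridges.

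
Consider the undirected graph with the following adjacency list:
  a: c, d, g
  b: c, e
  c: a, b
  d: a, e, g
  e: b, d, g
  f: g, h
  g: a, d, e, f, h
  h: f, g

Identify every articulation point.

g

Removing g increases the component count from 1 to 2, so g is a cut vertex.
By contrast removing h leaves 1 component; it is not a cut vertex. No other vertex is a cut vertex either.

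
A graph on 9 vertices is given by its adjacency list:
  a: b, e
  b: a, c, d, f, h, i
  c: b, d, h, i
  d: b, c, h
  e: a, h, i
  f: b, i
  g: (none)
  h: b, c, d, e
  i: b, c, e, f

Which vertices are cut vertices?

none

Removing h, for instance, still leaves 2 components. No single vertex removal increases the component count — the graph has no articulation points.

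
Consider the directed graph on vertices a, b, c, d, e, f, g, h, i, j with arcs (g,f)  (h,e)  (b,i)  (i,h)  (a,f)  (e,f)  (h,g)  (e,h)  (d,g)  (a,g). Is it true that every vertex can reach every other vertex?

There is no directed path from c to h, so the graph is not strongly connected.

No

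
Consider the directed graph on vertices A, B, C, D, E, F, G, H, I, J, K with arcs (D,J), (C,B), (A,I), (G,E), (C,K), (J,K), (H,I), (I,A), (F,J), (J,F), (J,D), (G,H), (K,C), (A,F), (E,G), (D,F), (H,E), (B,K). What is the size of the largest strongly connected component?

3

{D, F, J} are all mutually reachable — one SCC of size 3.
{B, C, K} are all mutually reachable — one SCC of size 3.
{E, G, H} are all mutually reachable — one SCC of size 3.
{A, I} are all mutually reachable — one SCC of size 2.
The largest has 3 vertices.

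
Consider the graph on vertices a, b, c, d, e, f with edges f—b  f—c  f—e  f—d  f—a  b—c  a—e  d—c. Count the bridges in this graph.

0

The edges on the cycle f-a-e-f are not bridges since each lies on that cycle.
Every edge lies on some cycle, so there are no bridges.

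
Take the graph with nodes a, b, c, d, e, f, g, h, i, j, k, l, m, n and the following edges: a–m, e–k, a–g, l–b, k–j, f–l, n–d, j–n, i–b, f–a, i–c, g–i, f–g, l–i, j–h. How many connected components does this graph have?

2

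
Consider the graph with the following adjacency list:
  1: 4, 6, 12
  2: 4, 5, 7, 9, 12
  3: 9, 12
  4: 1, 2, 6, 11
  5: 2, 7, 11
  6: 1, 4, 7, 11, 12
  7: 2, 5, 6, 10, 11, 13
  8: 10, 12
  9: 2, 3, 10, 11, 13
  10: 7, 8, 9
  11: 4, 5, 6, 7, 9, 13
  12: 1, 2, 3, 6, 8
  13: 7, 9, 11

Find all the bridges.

none

The edges on the cycle 6-1-12-6 are not bridges since each lies on that cycle.
Every edge lies on some cycle, so there are no bridges.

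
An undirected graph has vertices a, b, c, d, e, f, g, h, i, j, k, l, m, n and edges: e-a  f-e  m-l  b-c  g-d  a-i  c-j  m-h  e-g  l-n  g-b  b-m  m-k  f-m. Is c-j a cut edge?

Yes

Removing c-j leaves no path between c and j: the component count goes from 1 to 2. So it is a bridge.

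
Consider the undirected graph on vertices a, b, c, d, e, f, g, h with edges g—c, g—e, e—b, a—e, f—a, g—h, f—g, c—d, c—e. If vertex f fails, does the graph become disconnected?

No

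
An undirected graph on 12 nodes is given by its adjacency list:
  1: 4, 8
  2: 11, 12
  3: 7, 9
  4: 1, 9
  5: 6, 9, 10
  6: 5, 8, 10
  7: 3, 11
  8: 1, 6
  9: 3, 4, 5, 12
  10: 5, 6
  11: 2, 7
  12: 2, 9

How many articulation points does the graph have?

1

Removing 9 increases the component count from 1 to 2, so 9 is a cut vertex.
By contrast removing 7 leaves 1 component; it is not a cut vertex. No other vertex is a cut vertex either.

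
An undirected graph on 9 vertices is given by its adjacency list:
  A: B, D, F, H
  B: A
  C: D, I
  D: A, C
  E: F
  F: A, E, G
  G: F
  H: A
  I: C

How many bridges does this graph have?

removing D-A disconnects D from A; removing A-H disconnects A from H; removing E-F disconnects E from F; removing C-D disconnects C from D — these are bridges.
In total 8 edges are bridges.

8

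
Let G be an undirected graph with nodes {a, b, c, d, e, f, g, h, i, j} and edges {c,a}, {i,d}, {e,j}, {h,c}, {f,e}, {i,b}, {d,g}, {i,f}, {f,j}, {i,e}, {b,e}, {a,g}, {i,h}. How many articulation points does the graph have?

Removing i increases the component count from 1 to 2, so i is a cut vertex.
By contrast removing b leaves 1 component; it is not a cut vertex. No other vertex is a cut vertex either.

1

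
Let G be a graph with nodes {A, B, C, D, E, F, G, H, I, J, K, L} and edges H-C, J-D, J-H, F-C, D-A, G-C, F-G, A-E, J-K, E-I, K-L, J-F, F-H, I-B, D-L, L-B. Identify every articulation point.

J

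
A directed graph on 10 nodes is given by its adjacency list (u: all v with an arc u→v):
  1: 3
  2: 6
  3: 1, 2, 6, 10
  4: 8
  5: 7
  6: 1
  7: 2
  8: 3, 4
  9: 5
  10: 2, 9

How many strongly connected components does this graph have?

2

{1, 2, 3, 5, 6, 7, 9, 10} are all mutually reachable — one SCC of size 8.
{4, 8} are all mutually reachable — one SCC of size 2.
That gives 2 strongly connected components.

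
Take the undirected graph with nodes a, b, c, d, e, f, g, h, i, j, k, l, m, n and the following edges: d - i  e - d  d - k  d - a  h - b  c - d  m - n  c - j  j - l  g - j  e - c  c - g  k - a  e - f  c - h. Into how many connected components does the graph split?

Starting from m we can reach m, n. That is one component of size 2.
Starting from a we can reach a, b, c, d, e, f, g, h, i, j, k, l. That is one component of size 12.
Total: 2 components.

2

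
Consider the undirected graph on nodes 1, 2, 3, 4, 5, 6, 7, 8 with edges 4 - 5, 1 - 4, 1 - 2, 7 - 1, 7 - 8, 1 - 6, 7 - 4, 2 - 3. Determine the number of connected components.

Starting from 1 we can reach 1, 2, 3, 4, 5, 6, 7, 8. That is one component of size 8.
Total: 1 component.

1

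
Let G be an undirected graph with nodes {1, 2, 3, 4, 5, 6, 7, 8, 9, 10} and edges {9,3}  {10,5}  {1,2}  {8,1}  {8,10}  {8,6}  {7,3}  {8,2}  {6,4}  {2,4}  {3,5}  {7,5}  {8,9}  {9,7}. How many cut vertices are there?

1

Removing 8 increases the component count from 1 to 2, so 8 is a cut vertex.
By contrast removing 2 leaves 1 component; it is not a cut vertex. No other vertex is a cut vertex either.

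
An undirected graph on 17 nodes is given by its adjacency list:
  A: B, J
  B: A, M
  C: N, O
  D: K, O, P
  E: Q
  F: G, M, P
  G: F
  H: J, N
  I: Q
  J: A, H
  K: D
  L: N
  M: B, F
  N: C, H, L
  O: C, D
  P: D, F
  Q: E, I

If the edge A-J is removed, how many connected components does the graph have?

2

A and J are still connected via A-B-M-F-P-D-O-C-N-H-J, so the component count stays at 2.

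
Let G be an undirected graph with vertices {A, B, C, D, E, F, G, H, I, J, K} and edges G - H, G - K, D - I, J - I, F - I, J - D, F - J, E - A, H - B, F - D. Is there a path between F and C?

No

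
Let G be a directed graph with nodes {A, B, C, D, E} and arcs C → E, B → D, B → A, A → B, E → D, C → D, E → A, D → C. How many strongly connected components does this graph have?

{A, B, C, D, E} are all mutually reachable — one SCC of size 5.
That gives 1 strongly connected component.

1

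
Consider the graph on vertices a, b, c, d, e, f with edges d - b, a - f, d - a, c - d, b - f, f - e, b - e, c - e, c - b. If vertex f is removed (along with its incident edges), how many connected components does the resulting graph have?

1

With f gone, the remaining components are: {a, b, c, d, e}.
That is 1 component.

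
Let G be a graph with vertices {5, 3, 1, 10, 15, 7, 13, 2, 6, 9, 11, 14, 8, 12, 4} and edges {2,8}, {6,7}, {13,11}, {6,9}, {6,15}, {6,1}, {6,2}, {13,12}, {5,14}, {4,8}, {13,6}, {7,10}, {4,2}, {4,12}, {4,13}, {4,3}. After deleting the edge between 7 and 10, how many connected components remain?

3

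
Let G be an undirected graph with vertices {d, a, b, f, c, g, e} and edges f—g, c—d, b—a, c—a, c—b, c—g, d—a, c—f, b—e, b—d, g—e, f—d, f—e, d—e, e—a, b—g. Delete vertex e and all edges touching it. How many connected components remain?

1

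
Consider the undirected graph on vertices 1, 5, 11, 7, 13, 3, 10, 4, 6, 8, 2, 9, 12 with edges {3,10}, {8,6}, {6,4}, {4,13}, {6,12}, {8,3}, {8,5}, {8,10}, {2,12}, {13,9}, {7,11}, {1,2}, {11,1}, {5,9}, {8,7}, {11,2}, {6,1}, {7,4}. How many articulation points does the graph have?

1

Removing 8 increases the component count from 1 to 2, so 8 is a cut vertex.
By contrast removing 2 leaves 1 component; it is not a cut vertex. No other vertex is a cut vertex either.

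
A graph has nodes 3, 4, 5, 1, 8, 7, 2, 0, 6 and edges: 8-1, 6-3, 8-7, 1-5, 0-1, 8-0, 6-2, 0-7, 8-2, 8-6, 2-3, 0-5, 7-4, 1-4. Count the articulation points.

1

Removing 8 increases the component count from 1 to 2, so 8 is a cut vertex.
By contrast removing 6 leaves 1 component; it is not a cut vertex. No other vertex is a cut vertex either.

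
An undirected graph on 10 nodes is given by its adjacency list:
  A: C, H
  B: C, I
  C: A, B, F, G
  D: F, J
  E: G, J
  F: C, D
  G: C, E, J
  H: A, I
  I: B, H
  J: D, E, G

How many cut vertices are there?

Removing C increases the component count from 1 to 2, so C is a cut vertex.
By contrast removing F leaves 1 component; it is not a cut vertex. No other vertex is a cut vertex either.

1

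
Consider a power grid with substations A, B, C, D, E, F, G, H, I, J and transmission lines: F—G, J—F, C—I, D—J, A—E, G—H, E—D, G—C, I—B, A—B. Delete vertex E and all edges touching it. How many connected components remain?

1

With E gone, the remaining components are: {A, B, C, D, F, G, H, I, J}.
That is 1 component.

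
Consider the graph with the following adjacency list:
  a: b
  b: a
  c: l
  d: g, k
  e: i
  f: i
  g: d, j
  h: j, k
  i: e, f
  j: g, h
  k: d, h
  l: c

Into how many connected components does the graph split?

4

Starting from c we can reach c, l. That is one component of size 2.
Starting from a we can reach a, b. That is one component of size 2.
Starting from e we can reach e, f, i. That is one component of size 3.
Starting from d we can reach d, g, h, j, k. That is one component of size 5.
Total: 4 components.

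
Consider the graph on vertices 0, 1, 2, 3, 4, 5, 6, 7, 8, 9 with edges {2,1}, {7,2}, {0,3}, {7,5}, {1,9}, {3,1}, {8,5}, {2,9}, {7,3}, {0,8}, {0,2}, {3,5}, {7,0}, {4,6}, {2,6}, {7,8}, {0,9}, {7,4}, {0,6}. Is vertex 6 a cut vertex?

No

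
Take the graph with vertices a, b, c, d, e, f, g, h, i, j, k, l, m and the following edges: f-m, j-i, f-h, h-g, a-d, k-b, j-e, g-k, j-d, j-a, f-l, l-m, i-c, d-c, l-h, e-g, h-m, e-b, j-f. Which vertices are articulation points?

j

Removing j increases the component count from 1 to 2, so j is a cut vertex.
By contrast removing h leaves 1 component; it is not a cut vertex. No other vertex is a cut vertex either.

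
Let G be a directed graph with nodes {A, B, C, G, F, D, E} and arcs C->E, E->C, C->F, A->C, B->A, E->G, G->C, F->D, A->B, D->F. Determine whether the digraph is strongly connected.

No

There is no directed path from D to C, so the graph is not strongly connected.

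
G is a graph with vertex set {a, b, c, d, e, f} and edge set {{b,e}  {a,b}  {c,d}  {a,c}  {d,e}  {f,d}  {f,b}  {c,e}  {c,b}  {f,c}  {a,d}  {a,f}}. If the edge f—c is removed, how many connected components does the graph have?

f and c are still connected via f-a-c, so the component count stays at 1.

1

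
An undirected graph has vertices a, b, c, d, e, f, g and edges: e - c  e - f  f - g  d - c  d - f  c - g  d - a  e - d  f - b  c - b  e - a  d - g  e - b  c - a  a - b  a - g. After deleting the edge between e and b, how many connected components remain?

e and b are still connected via e-f-b, so the component count stays at 1.

1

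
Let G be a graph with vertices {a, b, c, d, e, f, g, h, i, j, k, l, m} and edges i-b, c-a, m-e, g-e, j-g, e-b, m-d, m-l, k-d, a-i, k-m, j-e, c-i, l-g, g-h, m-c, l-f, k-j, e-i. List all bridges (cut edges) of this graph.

The edges on the cycle k-m-l-g-j-k are not bridges since each lies on that cycle.
But removing g-h disconnects g from h; removing f-l disconnects f from l — these are bridges.

f-l, g-h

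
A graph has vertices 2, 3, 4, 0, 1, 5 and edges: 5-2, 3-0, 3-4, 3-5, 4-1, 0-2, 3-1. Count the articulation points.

Removing 3 increases the component count from 1 to 2, so 3 is a cut vertex.
By contrast removing 4 leaves 1 component; it is not a cut vertex. No other vertex is a cut vertex either.

1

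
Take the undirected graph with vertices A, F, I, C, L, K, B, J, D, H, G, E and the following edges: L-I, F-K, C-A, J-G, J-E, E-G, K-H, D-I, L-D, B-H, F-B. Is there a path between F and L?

The component containing F is {B, F, H, K}, and L is not in it.

No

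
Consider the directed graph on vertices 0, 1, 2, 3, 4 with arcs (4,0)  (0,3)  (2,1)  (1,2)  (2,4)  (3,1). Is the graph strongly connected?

Yes

From 3 we can reach every vertex (0, 1, 2, 3, 4), and every vertex can reach 3 (0, 1, 2, 3, 4). So the whole graph is one strongly connected component.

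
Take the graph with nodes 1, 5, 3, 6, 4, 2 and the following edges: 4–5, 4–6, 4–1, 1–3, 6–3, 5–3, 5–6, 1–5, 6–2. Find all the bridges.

The edges on the cycle 1-5-6-3-1 are not bridges since each lies on that cycle.
But removing 6–2 disconnects 6 from 2 — this is a bridge.

2-6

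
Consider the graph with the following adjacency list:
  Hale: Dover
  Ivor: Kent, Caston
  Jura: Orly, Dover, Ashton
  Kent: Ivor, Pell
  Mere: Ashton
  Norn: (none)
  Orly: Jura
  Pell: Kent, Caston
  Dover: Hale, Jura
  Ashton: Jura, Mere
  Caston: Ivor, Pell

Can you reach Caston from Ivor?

Yes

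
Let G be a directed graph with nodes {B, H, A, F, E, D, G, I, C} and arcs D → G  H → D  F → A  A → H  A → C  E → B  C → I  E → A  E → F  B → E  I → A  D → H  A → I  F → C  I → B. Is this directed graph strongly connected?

No

There is no directed path from H to F, so the graph is not strongly connected.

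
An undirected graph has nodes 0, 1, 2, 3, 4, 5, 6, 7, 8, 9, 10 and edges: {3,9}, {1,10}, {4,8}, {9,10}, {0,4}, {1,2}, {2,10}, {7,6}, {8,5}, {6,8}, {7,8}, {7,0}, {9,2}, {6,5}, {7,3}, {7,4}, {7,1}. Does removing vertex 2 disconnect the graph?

No

Deleting 2 leaves 1 component (was 1) (its neighbors 1, 9, 10 remain connected to each other), so 2 is not a cut vertex.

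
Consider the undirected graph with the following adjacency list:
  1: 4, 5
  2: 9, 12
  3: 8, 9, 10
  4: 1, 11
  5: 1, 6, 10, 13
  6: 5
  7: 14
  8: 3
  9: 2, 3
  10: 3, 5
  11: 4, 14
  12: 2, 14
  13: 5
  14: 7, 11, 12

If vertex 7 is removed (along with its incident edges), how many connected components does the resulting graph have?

1

With 7 gone, the remaining components are: {1, 2, 3, 4, 5, 6, 8, 9, 10, 11, 12, 13, 14}.
That is 1 component.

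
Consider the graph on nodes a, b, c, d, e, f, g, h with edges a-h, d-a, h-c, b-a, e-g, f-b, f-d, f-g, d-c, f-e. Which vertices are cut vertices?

f

Removing f increases the component count from 1 to 2, so f is a cut vertex.
By contrast removing c leaves 1 component; it is not a cut vertex. No other vertex is a cut vertex either.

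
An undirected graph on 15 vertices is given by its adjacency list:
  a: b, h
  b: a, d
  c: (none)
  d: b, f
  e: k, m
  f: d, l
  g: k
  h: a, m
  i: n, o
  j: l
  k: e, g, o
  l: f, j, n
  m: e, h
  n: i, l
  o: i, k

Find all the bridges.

g-k, j-l

The edges on the cycle o-i-n-l-f-d-b-a-h-m-e-k-o are not bridges since each lies on that cycle.
But removing k-g disconnects k from g; removing l-j disconnects l from j — these are bridges.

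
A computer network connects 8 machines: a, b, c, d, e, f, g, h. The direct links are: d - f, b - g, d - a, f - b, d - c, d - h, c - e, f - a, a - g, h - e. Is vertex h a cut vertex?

No

Deleting h leaves 1 component (was 1) (its neighbors d, e remain connected to each other), so h is not a cut vertex.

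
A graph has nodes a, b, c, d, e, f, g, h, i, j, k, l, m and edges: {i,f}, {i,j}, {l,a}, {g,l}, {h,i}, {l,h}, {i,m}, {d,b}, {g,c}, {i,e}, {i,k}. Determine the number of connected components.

2

Starting from b we can reach b, d. That is one component of size 2.
Starting from a we can reach a, c, e, f, g, h, i, j, k, l, m. That is one component of size 11.
Total: 2 components.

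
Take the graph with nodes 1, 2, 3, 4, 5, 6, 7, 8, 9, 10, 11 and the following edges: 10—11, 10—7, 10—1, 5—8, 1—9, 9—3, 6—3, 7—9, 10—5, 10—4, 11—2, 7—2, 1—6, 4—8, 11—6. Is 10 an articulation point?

Deleting 10 raises the number of components from 1 to 2, so 10 is a cut vertex.

Yes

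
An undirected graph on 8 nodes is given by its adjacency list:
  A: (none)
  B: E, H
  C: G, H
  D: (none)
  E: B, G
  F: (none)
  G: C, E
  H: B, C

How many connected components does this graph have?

4

D is isolated — a component by itself.
A is isolated — a component by itself.
F is isolated — a component by itself.
Starting from B we can reach B, C, E, G, H. That is one component of size 5.
Total: 4 components.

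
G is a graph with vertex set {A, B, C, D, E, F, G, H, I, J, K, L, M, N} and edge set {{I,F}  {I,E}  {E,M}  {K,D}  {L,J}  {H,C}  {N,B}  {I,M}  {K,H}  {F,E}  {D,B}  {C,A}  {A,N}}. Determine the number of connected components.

4

G is isolated — a component by itself.
Starting from J we can reach J, L. That is one component of size 2.
Starting from E we can reach E, F, I, M. That is one component of size 4.
Starting from A we can reach A, B, C, D, H, K, N. That is one component of size 7.
Total: 4 components.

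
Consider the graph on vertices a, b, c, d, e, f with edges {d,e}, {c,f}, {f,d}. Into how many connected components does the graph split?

3

b is isolated — a component by itself.
a is isolated — a component by itself.
Starting from c we can reach c, d, e, f. That is one component of size 4.
Total: 3 components.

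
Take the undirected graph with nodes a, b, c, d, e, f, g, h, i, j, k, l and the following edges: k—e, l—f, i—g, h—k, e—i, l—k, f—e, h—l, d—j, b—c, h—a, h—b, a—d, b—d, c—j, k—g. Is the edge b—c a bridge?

No

After removing b—c, the path b-d-j-c still connects them, so the edge is not a bridge.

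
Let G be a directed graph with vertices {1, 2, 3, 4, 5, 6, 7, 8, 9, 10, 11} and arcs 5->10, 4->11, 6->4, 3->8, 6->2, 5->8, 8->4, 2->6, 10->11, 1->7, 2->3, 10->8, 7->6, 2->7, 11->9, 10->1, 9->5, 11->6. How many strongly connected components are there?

1

{1, 2, 3, 4, 5, 6, 7, 8, 9, 10, 11} are all mutually reachable — one SCC of size 11.
That gives 1 strongly connected component.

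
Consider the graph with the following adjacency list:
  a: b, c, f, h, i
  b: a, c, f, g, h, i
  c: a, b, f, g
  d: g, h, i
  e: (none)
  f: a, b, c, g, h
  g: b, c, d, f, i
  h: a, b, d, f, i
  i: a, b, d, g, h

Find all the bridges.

The edges on the cycle g-i-a-c-b-g are not bridges since each lies on that cycle.
Every edge lies on some cycle, so there are no bridges.

none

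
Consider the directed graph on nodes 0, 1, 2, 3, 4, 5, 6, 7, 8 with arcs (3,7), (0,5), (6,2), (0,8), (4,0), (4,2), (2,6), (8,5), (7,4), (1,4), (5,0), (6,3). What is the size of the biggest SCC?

{2, 3, 4, 6, 7} are all mutually reachable — one SCC of size 5.
{0, 5, 8} are all mutually reachable — one SCC of size 3.
{1} is an SCC by itself.
The largest has 5 vertices.

5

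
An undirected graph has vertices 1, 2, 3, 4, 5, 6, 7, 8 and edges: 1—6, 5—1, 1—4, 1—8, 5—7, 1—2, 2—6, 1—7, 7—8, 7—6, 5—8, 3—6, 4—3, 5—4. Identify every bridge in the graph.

The edges on the cycle 5-1-7-8-5 are not bridges since each lies on that cycle.
Every edge lies on some cycle, so there are no bridges.

none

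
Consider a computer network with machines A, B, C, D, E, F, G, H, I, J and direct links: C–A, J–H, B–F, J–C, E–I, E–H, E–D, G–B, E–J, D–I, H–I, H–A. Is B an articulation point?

Yes

Deleting B raises the number of components from 2 to 3, so B is a cut vertex.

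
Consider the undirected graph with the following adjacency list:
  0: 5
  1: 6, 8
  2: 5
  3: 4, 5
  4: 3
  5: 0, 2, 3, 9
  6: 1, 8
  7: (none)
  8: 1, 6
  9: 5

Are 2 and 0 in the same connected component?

Yes

From 2 we can reach 0, 2, 3, 4, 5, 9, which includes 0.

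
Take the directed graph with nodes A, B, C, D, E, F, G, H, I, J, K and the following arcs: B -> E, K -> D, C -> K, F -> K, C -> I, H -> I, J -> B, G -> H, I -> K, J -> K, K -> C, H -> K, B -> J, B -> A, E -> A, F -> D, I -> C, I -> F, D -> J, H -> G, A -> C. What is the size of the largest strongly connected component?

9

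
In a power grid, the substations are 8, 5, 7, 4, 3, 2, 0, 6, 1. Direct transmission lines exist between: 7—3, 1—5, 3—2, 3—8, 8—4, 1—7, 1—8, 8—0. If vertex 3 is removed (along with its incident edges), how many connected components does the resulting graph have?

3

With 3 gone, the remaining components are: {2}; {6}; {0, 1, 4, 5, 7, 8}.
That is 3 components.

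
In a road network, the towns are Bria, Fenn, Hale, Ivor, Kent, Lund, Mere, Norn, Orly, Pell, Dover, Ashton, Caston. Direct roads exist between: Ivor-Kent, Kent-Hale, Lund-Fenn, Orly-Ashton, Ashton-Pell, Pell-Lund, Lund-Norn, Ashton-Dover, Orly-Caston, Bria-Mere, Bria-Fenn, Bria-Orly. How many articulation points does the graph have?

5

Removing Bria increases the component count from 2 to 3, so Bria is a cut vertex.
Removing Kent increases the component count from 2 to 3, so Kent is a cut vertex.
Removing Lund increases the component count from 2 to 3, so Lund is a cut vertex.
Likewise Orly, Ashton are cut vertices.
By contrast removing Norn leaves 2 components; it is not a cut vertex. No other vertex is a cut vertex either.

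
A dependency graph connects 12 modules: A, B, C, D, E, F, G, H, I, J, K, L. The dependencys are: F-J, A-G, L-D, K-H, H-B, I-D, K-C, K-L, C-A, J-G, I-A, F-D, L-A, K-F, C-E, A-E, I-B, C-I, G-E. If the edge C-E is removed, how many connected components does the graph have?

1

C and E are still connected via C-A-E, so the component count stays at 1.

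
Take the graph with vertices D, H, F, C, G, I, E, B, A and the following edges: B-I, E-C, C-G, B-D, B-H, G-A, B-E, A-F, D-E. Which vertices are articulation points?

Removing A increases the component count from 1 to 2, so A is a cut vertex.
Removing B increases the component count from 1 to 3, so B is a cut vertex.
Removing C increases the component count from 1 to 2, so C is a cut vertex.
Likewise E, G are cut vertices.
By contrast removing F leaves 1 component; it is not a cut vertex. No other vertex is a cut vertex either.

A, B, C, E, G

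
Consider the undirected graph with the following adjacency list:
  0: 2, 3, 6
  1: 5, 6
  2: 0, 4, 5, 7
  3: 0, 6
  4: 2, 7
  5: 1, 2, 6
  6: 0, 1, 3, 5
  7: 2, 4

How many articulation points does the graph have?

1

Removing 2 increases the component count from 1 to 2, so 2 is a cut vertex.
By contrast removing 5 leaves 1 component; it is not a cut vertex. No other vertex is a cut vertex either.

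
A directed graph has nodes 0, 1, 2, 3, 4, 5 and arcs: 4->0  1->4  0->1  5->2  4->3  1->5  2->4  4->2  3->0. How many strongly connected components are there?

1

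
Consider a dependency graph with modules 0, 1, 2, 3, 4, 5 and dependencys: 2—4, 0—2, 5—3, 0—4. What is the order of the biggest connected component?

1 is isolated — a component by itself.
Starting from 3 we can reach 3, 5. That is one component of size 2.
Starting from 0 we can reach 0, 2, 4. That is one component of size 3.
The largest has 3 vertices.

3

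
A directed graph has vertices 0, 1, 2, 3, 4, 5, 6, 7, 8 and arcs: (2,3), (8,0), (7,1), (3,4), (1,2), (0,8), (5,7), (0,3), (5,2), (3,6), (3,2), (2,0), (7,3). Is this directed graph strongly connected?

No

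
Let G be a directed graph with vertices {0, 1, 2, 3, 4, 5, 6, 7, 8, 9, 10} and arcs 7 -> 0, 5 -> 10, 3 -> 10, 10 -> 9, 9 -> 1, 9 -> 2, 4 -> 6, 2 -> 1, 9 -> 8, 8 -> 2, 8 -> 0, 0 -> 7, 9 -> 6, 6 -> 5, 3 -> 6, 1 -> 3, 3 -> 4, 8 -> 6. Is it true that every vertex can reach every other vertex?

There is no directed path from 0 to 4, so the graph is not strongly connected.

No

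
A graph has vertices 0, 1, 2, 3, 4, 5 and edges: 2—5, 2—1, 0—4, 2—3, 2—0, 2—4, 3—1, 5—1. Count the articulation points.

Removing 2 increases the component count from 1 to 2, so 2 is a cut vertex.
By contrast removing 5 leaves 1 component; it is not a cut vertex. No other vertex is a cut vertex either.

1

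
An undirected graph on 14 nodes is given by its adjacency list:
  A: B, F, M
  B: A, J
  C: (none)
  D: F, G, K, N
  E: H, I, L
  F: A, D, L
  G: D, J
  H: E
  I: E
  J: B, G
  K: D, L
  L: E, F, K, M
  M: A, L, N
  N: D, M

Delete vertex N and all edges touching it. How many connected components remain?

2

With N gone, the remaining components are: {C}; {A, B, D, E, F, G, H, I, J, K, L, M}.
That is 2 components.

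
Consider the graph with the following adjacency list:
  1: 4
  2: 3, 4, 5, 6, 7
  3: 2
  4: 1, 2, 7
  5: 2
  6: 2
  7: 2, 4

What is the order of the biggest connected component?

7

Starting from 1 we can reach 1, 2, 3, 4, 5, 6, 7. That is one component of size 7.
The largest has 7 vertices.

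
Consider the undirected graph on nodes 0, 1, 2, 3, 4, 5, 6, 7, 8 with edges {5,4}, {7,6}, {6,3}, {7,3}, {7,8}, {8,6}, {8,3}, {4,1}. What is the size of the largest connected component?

4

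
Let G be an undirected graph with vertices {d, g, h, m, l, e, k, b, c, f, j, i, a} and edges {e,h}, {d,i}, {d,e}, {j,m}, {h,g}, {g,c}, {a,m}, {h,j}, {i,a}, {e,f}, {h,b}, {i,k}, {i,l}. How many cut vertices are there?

Removing e increases the component count from 1 to 2, so e is a cut vertex.
Removing g increases the component count from 1 to 2, so g is a cut vertex.
Removing h increases the component count from 1 to 3, so h is a cut vertex.
Likewise i is a cut vertex.
By contrast removing c leaves 1 component; it is not a cut vertex. No other vertex is a cut vertex either.

4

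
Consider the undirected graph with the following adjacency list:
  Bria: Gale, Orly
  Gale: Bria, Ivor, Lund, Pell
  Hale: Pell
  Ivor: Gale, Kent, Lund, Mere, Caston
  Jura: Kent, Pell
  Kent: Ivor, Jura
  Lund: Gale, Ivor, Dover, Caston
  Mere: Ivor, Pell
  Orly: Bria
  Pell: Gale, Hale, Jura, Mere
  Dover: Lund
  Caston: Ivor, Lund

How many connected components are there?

1

Starting from Bria we can reach Bria, Gale, Hale, Ivor, Jura, Kent, Lund, Mere, Orly, Pell, Dover, Caston. That is one component of size 12.
Total: 1 component.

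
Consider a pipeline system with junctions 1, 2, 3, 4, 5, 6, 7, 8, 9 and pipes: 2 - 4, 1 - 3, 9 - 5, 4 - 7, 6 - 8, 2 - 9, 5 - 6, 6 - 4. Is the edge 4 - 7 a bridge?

Removing 4 - 7 leaves no path between 4 and 7: the component count goes from 2 to 3. So it is a bridge.

Yes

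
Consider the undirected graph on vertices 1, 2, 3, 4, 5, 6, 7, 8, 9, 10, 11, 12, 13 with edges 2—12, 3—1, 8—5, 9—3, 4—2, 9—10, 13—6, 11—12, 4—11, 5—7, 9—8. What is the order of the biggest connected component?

Starting from 6 we can reach 6, 13. That is one component of size 2.
Starting from 2 we can reach 2, 4, 11, 12. That is one component of size 4.
Starting from 1 we can reach 1, 3, 5, 7, 8, 9, 10. That is one component of size 7.
The largest has 7 vertices.

7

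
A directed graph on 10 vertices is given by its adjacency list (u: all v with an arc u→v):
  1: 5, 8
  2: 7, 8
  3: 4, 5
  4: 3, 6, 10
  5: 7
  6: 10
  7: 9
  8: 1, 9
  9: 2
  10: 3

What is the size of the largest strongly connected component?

6

{1, 2, 5, 7, 8, 9} are all mutually reachable — one SCC of size 6.
{3, 4, 6, 10} are all mutually reachable — one SCC of size 4.
The largest has 6 vertices.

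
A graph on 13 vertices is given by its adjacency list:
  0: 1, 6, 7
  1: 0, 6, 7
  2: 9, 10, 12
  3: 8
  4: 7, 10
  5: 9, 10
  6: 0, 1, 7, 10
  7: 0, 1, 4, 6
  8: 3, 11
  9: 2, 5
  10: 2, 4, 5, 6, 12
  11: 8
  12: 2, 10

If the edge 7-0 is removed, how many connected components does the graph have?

7 and 0 are still connected via 7-6-0, so the component count stays at 2.

2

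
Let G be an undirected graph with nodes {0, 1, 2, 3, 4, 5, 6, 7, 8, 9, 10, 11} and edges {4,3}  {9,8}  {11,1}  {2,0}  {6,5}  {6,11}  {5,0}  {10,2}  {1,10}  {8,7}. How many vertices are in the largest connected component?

Starting from 3 we can reach 3, 4. That is one component of size 2.
Starting from 7 we can reach 7, 8, 9. That is one component of size 3.
Starting from 0 we can reach 0, 1, 2, 5, 6, 10, 11. That is one component of size 7.
The largest has 7 vertices.

7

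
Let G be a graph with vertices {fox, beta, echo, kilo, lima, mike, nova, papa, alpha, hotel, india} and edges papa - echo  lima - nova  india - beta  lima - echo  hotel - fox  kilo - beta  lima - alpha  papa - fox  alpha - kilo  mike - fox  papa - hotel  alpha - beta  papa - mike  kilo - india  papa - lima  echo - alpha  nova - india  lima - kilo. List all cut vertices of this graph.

papa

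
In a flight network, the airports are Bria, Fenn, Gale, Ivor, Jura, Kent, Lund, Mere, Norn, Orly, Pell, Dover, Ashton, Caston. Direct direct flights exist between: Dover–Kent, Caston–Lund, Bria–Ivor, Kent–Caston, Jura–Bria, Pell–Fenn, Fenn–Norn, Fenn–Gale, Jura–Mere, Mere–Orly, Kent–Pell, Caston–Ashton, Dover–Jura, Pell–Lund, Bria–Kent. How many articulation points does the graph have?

Removing Bria increases the component count from 1 to 2, so Bria is a cut vertex.
Removing Fenn increases the component count from 1 to 3, so Fenn is a cut vertex.
Removing Jura increases the component count from 1 to 2, so Jura is a cut vertex.
Likewise Kent, Mere, Pell, Caston are cut vertices.
By contrast removing Ivor leaves 1 component; it is not a cut vertex. No other vertex is a cut vertex either.

7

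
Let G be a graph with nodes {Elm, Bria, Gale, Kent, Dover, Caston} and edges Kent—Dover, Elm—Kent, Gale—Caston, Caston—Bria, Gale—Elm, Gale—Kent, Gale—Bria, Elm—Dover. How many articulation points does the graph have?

1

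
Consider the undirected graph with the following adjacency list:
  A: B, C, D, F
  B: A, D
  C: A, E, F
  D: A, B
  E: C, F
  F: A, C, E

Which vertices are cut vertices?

Removing A increases the component count from 1 to 2, so A is a cut vertex.
By contrast removing B leaves 1 component; it is not a cut vertex. No other vertex is a cut vertex either.

A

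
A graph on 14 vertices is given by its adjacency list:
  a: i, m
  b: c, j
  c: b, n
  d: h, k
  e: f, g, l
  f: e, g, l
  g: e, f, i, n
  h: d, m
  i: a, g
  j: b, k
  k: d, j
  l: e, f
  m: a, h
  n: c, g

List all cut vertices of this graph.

g

Removing g increases the component count from 1 to 2, so g is a cut vertex.
By contrast removing e leaves 1 component; it is not a cut vertex. No other vertex is a cut vertex either.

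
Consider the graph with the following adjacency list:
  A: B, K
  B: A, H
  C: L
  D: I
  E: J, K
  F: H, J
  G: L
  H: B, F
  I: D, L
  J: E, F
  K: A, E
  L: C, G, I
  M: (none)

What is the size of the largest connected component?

M is isolated — a component by itself.
Starting from C we can reach C, D, G, I, L. That is one component of size 5.
Starting from A we can reach A, B, E, F, H, J, K. That is one component of size 7.
The largest has 7 vertices.

7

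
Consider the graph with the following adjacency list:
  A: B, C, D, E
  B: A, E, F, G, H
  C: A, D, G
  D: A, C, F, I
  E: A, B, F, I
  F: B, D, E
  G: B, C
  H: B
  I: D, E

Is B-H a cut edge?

Removing B-H leaves no path between B and H: the component count goes from 1 to 2. So it is a bridge.

Yes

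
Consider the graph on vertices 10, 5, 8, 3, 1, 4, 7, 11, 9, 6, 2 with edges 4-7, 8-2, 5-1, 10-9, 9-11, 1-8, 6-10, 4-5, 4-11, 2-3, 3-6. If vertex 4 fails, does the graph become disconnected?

Yes

Deleting 4 raises the number of components from 1 to 2, so 4 is a cut vertex.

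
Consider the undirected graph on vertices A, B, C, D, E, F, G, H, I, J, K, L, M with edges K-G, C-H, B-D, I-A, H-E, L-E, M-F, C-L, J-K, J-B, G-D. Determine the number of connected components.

Starting from A we can reach A, I. That is one component of size 2.
Starting from F we can reach F, M. That is one component of size 2.
Starting from C we can reach C, E, H, L. That is one component of size 4.
Starting from B we can reach B, D, G, J, K. That is one component of size 5.
Total: 4 components.

4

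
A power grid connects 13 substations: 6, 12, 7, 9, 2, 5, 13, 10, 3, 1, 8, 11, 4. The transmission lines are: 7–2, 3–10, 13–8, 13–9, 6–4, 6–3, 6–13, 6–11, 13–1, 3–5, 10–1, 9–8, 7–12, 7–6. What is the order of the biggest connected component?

Starting from 1 we can reach 1, 2, 3, 4, 5, 6, 7, 8, 9, 10, 11, 12, 13. That is one component of size 13.
The largest has 13 vertices.

13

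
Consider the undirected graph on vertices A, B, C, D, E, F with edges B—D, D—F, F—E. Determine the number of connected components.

3

A is isolated — a component by itself.
C is isolated — a component by itself.
Starting from B we can reach B, D, E, F. That is one component of size 4.
Total: 3 components.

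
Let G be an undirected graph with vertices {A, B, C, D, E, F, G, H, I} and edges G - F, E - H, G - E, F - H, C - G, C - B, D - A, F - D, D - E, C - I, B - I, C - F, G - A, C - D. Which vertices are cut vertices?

C

Removing C increases the component count from 1 to 2, so C is a cut vertex.
By contrast removing A leaves 1 component; it is not a cut vertex. No other vertex is a cut vertex either.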